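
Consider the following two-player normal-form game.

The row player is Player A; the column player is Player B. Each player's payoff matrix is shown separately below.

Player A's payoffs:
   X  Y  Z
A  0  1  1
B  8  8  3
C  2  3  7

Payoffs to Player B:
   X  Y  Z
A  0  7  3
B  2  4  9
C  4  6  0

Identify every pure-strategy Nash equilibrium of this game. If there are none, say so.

No pure-strategy Nash equilibrium.

Player A against X: payoffs 0, 8, 2 → best response B.
Player A against Y: payoffs 1, 8, 3 → best response B.
Player A against Z: payoffs 1, 3, 7 → best response C.
Player B against A: payoffs 0, 7, 3 → best response Y.
Player B against B: payoffs 2, 4, 9 → best response Z.
Player B against C: payoffs 4, 6, 0 → best response Y.
No profile is a mutual best response for all players.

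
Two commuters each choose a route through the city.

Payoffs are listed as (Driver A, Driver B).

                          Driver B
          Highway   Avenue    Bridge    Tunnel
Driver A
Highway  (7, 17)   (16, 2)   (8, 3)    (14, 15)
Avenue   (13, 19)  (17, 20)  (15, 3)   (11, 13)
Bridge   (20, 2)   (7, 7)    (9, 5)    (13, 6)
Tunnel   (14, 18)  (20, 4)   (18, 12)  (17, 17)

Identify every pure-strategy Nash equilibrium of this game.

There is no pure-strategy Nash equilibrium.

(Highway, Highway): Driver A can switch to Avenue (7 → 13). Not NE.
(Highway, Avenue): Driver A can switch to Avenue (16 → 17). Not NE.
(Highway, Bridge): Driver A can switch to Avenue (8 → 15). Not NE.
(Highway, Tunnel): Driver A can switch to Tunnel (14 → 17). Not NE.
(Avenue, Highway): Driver A can switch to Bridge (13 → 20). Not NE.
(Avenue, Avenue): Driver A can switch to Tunnel (17 → 20). Not NE.
(Avenue, Bridge): Driver A can switch to Tunnel (15 → 18). Not NE.
(Avenue, Tunnel): Driver A can switch to Highway (11 → 14). Not NE.
(Bridge, Highway): Driver B can switch to Avenue (2 → 7). Not NE.
(Bridge, Avenue): Driver A can switch to Highway (7 → 16). Not NE.
(The remaining 6 profiles each have a profitable deviation by the same check.)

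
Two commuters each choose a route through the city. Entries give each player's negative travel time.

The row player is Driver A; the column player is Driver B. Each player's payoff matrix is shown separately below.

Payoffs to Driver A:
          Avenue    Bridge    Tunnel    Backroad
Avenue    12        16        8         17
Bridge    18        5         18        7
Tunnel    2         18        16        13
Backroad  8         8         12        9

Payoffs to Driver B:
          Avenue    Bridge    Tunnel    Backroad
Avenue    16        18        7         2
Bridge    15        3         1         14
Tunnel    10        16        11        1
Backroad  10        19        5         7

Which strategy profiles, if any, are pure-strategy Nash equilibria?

The pure Nash equilibria are (Bridge, Avenue); (Tunnel, Bridge).

Mark each player's best response to every combination of opponents' strategies; a profile where every player is best-responding is a pure Nash equilibrium.
Driver A against Avenue: payoffs 12, 18, 2, 8 → best response Bridge.
Driver A against Bridge: payoffs 16, 5, 18, 8 → best response Tunnel.
Driver A against Tunnel: payoffs 8, 18, 16, 12 → best response Bridge.
Driver A against Backroad: payoffs 17, 7, 13, 9 → best response Avenue.
Driver B against Avenue: payoffs 16, 18, 7, 2 → best response Bridge.
Driver B against Bridge: payoffs 15, 3, 1, 14 → best response Avenue.
Driver B against Tunnel: payoffs 10, 16, 11, 1 → best response Bridge.
Driver B against Backroad: payoffs 10, 19, 5, 7 → best response Bridge.
Mutual best responses: (Bridge, Avenue); (Tunnel, Bridge).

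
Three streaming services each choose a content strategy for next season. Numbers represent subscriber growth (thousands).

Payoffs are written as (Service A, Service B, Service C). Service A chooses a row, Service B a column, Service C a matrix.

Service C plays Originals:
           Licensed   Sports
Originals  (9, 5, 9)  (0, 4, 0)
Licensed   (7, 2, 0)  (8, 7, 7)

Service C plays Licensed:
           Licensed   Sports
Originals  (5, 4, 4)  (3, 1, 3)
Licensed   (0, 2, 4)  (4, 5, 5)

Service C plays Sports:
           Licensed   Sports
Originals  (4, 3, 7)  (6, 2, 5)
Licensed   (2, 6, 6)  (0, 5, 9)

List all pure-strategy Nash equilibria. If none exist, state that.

The unique pure-strategy Nash equilibrium is (Originals, Licensed, Originals).

(Originals, Licensed, Originals): Service A gets 9, best alternative 7; Service B gets 5, best alternative 4; Service C gets 9, best alternative 7. No profitable deviation — NE.
(Originals, Licensed, Licensed): Service C can switch to Originals (4 → 9). Not NE.
(Originals, Licensed, Sports): Service C can switch to Originals (7 → 9). Not NE.
(Originals, Sports, Originals): Service A can switch to Licensed (0 → 8). Not NE.
(Originals, Sports, Licensed): Service A can switch to Licensed (3 → 4). Not NE.
(Originals, Sports, Sports): Service B can switch to Licensed (2 → 3). Not NE.
(Licensed, Licensed, Originals): Service A can switch to Originals (7 → 9). Not NE.
(Licensed, Licensed, Licensed): Service A can switch to Originals (0 → 5). Not NE.
(Licensed, Licensed, Sports): Service A can switch to Originals (2 → 4). Not NE.
(The remaining 3 profiles each have a profitable deviation by the same check.)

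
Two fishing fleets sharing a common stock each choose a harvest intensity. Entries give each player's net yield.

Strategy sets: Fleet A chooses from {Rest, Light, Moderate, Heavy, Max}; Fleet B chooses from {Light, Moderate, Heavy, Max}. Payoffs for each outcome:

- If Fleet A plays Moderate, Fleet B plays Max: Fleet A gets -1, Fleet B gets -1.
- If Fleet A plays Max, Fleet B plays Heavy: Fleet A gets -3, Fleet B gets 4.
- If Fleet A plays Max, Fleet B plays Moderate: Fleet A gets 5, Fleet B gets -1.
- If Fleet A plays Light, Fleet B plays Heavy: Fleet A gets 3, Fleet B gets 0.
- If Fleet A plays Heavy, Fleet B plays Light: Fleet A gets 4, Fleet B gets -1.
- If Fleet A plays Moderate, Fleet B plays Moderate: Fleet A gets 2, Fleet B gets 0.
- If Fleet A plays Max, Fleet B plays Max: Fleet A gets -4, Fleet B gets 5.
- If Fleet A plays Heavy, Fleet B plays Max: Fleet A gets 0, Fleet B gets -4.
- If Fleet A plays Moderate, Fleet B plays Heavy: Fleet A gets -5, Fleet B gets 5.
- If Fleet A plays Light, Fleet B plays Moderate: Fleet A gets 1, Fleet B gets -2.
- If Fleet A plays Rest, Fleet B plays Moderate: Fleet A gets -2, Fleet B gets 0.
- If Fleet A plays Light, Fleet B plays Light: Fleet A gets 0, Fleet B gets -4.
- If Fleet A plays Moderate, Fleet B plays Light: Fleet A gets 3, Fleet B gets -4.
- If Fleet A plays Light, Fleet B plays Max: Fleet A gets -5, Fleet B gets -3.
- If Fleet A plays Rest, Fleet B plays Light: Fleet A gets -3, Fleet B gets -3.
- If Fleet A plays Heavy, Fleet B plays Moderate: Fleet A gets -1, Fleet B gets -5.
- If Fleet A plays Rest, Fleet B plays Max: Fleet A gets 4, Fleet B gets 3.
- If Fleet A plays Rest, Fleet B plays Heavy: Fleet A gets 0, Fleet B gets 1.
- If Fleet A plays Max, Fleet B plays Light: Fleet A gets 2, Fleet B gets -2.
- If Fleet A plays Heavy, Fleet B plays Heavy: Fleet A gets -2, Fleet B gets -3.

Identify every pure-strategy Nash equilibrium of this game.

Fleet A against Light: payoffs -3, 0, 3, 4, 2 → best response Heavy.
Fleet A against Moderate: payoffs -2, 1, 2, -1, 5 → best response Max.
Fleet A against Heavy: payoffs 0, 3, -5, -2, -3 → best response Light.
Fleet A against Max: payoffs 4, -5, -1, 0, -4 → best response Rest.
Fleet B against Rest: payoffs -3, 0, 1, 3 → best response Max.
Fleet B against Light: payoffs -4, -2, 0, -3 → best response Heavy.
Fleet B against Moderate: payoffs -4, 0, 5, -1 → best response Heavy.
Fleet B against Heavy: payoffs -1, -5, -3, -4 → best response Light.
Fleet B against Max: payoffs -2, -1, 4, 5 → best response Max.
Mutual best responses: (Rest, Max); (Light, Heavy); (Heavy, Light).

The pure Nash equilibria are (Rest, Max); (Light, Heavy); (Heavy, Light).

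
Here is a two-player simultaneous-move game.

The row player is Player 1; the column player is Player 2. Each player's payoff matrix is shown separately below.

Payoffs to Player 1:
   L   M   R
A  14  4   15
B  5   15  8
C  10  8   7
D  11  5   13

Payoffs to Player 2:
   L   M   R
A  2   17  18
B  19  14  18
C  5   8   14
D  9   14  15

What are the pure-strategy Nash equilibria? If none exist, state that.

Pure NE: (A, R)

(A, L): Player 2 can switch to M (2 → 17). Not NE.
(A, M): Player 1 can switch to B (4 → 15). Not NE.
(A, R): Player 1 gets 15, best alternative 13; Player 2 gets 18, best alternative 17. No profitable deviation — NE.
(B, L): Player 1 can switch to A (5 → 14). Not NE.
(B, M): Player 2 can switch to L (14 → 19). Not NE.
(B, R): Player 1 can switch to A (8 → 15). Not NE.
(C, L): Player 1 can switch to A (10 → 14). Not NE.
(C, M): Player 1 can switch to B (8 → 15). Not NE.
(C, R): Player 1 can switch to A (7 → 15). Not NE.
(D, L): Player 1 can switch to A (11 → 14). Not NE.
(D, M): Player 1 can switch to B (5 → 15). Not NE.
(D, R): Player 1 can switch to A (13 → 15). Not NE.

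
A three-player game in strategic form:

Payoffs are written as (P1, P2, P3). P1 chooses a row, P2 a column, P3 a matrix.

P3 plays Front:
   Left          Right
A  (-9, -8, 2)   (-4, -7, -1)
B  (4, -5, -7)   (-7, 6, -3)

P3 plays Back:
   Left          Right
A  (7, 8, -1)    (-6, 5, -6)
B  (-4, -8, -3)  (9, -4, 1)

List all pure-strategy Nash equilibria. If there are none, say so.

The pure Nash equilibria are (A, Right, Front) and (B, Right, Back).

P1 against (Left, Front): payoffs -9, 4 → best response B.
P1 against (Left, Back): payoffs 7, -4 → best response A.
P1 against (Right, Front): payoffs -4, -7 → best response A.
P1 against (Right, Back): payoffs -6, 9 → best response B.
P2 against (A, Front): payoffs -8, -7 → best response Right.
P2 against (A, Back): payoffs 8, 5 → best response Left.
P2 against (B, Front): payoffs -5, 6 → best response Right.
P2 against (B, Back): payoffs -8, -4 → best response Right.
P3 against (A, Left): payoffs 2, -1 → best response Front.
P3 against (A, Right): payoffs -1, -6 → best response Front.
P3 against (B, Left): payoffs -7, -3 → best response Back.
P3 against (B, Right): payoffs -3, 1 → best response Back.
Mutual best responses: (A, Right, Front); (B, Right, Back).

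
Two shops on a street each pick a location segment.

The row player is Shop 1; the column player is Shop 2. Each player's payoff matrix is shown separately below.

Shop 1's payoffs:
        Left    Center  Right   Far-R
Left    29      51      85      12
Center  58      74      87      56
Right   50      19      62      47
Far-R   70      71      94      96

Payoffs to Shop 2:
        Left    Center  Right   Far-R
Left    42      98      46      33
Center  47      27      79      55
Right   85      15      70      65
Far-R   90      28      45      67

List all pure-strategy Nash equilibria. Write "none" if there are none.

Shop 1 against Left: payoffs 29, 58, 50, 70 → best response Far-R.
Shop 1 against Center: payoffs 51, 74, 19, 71 → best response Center.
Shop 1 against Right: payoffs 85, 87, 62, 94 → best response Far-R.
Shop 1 against Far-R: payoffs 12, 56, 47, 96 → best response Far-R.
Shop 2 against Left: payoffs 42, 98, 46, 33 → best response Center.
Shop 2 against Center: payoffs 47, 27, 79, 55 → best response Right.
Shop 2 against Right: payoffs 85, 15, 70, 65 → best response Left.
Shop 2 against Far-R: payoffs 90, 28, 45, 67 → best response Left.
Mutual best responses: (Far-R, Left).

Pure NE: (Far-R, Left)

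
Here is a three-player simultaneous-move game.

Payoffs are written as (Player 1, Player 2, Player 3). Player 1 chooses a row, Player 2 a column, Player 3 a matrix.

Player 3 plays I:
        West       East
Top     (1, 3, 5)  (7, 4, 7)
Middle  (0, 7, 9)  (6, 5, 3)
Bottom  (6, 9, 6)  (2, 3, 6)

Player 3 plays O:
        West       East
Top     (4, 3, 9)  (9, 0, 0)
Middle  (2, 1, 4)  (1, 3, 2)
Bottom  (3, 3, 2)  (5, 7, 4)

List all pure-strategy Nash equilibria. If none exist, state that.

The pure Nash equilibria are (Top, West, O), (Top, East, I), (Bottom, West, I).

For each player, find the best response to each opponent profile; mutual best responses are the pure NE.
Player 1 against (West, I): payoffs 1, 0, 6 → best response Bottom.
Player 1 against (West, O): payoffs 4, 2, 3 → best response Top.
Player 1 against (East, I): payoffs 7, 6, 2 → best response Top.
Player 1 against (East, O): payoffs 9, 1, 5 → best response Top.
Player 2 against (Top, I): payoffs 3, 4 → best response East.
Player 2 against (Top, O): payoffs 3, 0 → best response West.
Player 2 against (Middle, I): payoffs 7, 5 → best response West.
Player 2 against (Middle, O): payoffs 1, 3 → best response East.
Player 2 against (Bottom, I): payoffs 9, 3 → best response West.
Player 2 against (Bottom, O): payoffs 3, 7 → best response East.
Player 3 against (Top, West): payoffs 5, 9 → best response O.
Player 3 against (Top, East): payoffs 7, 0 → best response I.
Player 3 against (Middle, West): payoffs 9, 4 → best response I.
Player 3 against (Middle, East): payoffs 3, 2 → best response I.
Player 3 against (Bottom, West): payoffs 6, 2 → best response I.
Player 3 against (Bottom, East): payoffs 6, 4 → best response I.
Mutual best responses: (Top, West, O); (Top, East, I); (Bottom, West, I).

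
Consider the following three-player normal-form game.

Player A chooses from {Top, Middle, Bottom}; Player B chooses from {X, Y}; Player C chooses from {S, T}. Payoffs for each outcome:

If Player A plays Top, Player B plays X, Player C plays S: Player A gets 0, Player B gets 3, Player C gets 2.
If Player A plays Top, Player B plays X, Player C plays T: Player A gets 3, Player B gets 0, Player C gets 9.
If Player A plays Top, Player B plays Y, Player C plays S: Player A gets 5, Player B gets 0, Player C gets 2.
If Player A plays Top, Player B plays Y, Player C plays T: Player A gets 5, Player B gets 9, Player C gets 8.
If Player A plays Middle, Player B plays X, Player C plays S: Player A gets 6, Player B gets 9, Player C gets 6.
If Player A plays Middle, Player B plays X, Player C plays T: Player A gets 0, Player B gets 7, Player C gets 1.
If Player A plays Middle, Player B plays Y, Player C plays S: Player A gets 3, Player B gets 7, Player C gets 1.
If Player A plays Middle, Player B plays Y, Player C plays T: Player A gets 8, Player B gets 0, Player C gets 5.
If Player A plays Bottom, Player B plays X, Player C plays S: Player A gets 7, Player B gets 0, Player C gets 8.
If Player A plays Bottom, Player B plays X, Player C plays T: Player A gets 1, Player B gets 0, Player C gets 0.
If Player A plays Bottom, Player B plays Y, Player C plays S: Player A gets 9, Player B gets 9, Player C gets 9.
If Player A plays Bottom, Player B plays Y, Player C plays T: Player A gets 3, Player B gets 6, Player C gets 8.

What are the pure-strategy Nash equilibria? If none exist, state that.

Pure NE: (Bottom, Y, S)

Mark each player's best response to every combination of opponents' strategies; a profile where every player is best-responding is a pure Nash equilibrium.
Player A against (X, S): payoffs 0, 6, 7 → best response Bottom.
Player A against (X, T): payoffs 3, 0, 1 → best response Top.
Player A against (Y, S): payoffs 5, 3, 9 → best response Bottom.
Player A against (Y, T): payoffs 5, 8, 3 → best response Middle.
Player B against (Top, S): payoffs 3, 0 → best response X.
Player B against (Top, T): payoffs 0, 9 → best response Y.
Player B against (Middle, S): payoffs 9, 7 → best response X.
Player B against (Middle, T): payoffs 7, 0 → best response X.
Player B against (Bottom, S): payoffs 0, 9 → best response Y.
Player B against (Bottom, T): payoffs 0, 6 → best response Y.
Player C against (Top, X): payoffs 2, 9 → best response T.
Player C against (Top, Y): payoffs 2, 8 → best response T.
Player C against (Middle, X): payoffs 6, 1 → best response S.
Player C against (Middle, Y): payoffs 1, 5 → best response T.
Player C against (Bottom, X): payoffs 8, 0 → best response S.
Player C against (Bottom, Y): payoffs 9, 8 → best response S.
Mutual best responses: (Bottom, Y, S).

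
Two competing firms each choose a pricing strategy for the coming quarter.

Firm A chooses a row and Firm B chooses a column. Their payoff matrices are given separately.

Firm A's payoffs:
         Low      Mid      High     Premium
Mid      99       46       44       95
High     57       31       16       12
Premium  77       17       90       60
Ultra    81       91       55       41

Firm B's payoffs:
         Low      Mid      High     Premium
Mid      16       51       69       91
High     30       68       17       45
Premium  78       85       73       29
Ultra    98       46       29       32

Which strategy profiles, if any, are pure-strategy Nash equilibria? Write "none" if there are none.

(Mid, Low): Firm B can switch to Mid (16 → 51). Not NE.
(Mid, Mid): Firm A can switch to Ultra (46 → 91). Not NE.
(Mid, High): Firm A can switch to Premium (44 → 90). Not NE.
(Mid, Premium): Firm A gets 95, best alternative 60; Firm B gets 91, best alternative 69. No profitable deviation — NE.
(High, Low): Firm A can switch to Mid (57 → 99). Not NE.
(High, Mid): Firm A can switch to Mid (31 → 46). Not NE.
(High, High): Firm A can switch to Mid (16 → 44). Not NE.
(High, Premium): Firm A can switch to Mid (12 → 95). Not NE.
(Premium, Low): Firm A can switch to Mid (77 → 99). Not NE.
(The remaining 7 profiles each have a profitable deviation by the same check.)

Pure NE: (Mid, Premium)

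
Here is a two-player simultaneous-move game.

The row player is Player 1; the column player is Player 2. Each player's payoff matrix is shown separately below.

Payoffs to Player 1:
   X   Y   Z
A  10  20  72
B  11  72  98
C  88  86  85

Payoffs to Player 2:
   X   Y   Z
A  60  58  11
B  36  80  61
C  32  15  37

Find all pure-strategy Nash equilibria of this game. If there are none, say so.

none

Player 1 against X: payoffs 10, 11, 88 → best response C.
Player 1 against Y: payoffs 20, 72, 86 → best response C.
Player 1 against Z: payoffs 72, 98, 85 → best response B.
Player 2 against A: payoffs 60, 58, 11 → best response X.
Player 2 against B: payoffs 36, 80, 61 → best response Y.
Player 2 against C: payoffs 32, 15, 37 → best response Z.
No profile is a mutual best response for all players.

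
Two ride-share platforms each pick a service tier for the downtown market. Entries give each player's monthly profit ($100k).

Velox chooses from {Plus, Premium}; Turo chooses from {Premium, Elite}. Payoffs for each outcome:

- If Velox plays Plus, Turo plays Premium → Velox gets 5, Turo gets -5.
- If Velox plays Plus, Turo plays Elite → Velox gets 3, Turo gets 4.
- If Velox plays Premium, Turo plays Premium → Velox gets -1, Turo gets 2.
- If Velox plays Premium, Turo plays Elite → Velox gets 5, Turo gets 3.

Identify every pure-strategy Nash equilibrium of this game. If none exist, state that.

The unique pure-strategy Nash equilibrium is (Premium, Elite).

Velox against Premium: payoffs 5, -1 → best response Plus.
Velox against Elite: payoffs 3, 5 → best response Premium.
Turo against Plus: payoffs -5, 4 → best response Elite.
Turo against Premium: payoffs 2, 3 → best response Elite.
Mutual best responses: (Premium, Elite).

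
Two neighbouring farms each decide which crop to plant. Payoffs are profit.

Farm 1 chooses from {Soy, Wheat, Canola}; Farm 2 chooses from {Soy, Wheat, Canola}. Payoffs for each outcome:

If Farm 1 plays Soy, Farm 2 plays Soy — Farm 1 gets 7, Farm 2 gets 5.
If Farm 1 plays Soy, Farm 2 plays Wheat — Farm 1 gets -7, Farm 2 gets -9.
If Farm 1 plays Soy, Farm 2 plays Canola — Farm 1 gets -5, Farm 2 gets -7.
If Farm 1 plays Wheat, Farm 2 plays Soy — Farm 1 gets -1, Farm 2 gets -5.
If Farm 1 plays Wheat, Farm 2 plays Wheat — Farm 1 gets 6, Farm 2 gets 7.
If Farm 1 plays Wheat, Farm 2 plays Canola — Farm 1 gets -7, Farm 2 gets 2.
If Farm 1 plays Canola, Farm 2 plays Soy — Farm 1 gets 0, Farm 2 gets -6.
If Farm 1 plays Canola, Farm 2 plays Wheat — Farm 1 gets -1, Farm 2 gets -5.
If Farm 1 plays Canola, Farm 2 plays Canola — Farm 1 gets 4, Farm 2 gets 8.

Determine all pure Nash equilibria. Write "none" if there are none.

The pure Nash equilibria are (Soy, Soy) and (Wheat, Wheat) and (Canola, Canola).

(Soy, Soy): Farm 1 gets 7, best alternative 0; Farm 2 gets 5, best alternative -7. No profitable deviation — NE.
(Soy, Wheat): Farm 1 can switch to Wheat (-7 → 6). Not NE.
(Soy, Canola): Farm 1 can switch to Canola (-5 → 4). Not NE.
(Wheat, Soy): Farm 1 can switch to Soy (-1 → 7). Not NE.
(Wheat, Wheat): Farm 1 gets 6, best alternative -1; Farm 2 gets 7, best alternative 2. No profitable deviation — NE.
(Wheat, Canola): Farm 1 can switch to Soy (-7 → -5). Not NE.
(Canola, Soy): Farm 1 can switch to Soy (0 → 7). Not NE.
(Canola, Wheat): Farm 1 can switch to Wheat (-1 → 6). Not NE.
(Canola, Canola): Farm 1 gets 4, best alternative -5; Farm 2 gets 8, best alternative -5. No profitable deviation — NE.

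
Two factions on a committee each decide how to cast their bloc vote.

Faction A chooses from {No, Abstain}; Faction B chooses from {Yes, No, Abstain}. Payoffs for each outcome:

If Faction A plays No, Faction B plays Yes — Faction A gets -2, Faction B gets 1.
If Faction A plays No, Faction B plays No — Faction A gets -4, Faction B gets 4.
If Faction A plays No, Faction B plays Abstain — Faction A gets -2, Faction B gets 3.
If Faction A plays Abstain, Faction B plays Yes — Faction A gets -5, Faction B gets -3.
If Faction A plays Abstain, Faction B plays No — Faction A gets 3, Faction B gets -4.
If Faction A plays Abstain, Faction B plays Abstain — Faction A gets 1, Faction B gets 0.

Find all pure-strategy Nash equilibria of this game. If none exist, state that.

Mark each player's best response to every combination of opponents' strategies; a profile where every player is best-responding is a pure Nash equilibrium.
Faction A against Yes: payoffs -2, -5 → best response No.
Faction A against No: payoffs -4, 3 → best response Abstain.
Faction A against Abstain: payoffs -2, 1 → best response Abstain.
Faction B against No: payoffs 1, 4, 3 → best response No.
Faction B against Abstain: payoffs -3, -4, 0 → best response Abstain.
Mutual best responses: (Abstain, Abstain).

Pure NE: (Abstain, Abstain)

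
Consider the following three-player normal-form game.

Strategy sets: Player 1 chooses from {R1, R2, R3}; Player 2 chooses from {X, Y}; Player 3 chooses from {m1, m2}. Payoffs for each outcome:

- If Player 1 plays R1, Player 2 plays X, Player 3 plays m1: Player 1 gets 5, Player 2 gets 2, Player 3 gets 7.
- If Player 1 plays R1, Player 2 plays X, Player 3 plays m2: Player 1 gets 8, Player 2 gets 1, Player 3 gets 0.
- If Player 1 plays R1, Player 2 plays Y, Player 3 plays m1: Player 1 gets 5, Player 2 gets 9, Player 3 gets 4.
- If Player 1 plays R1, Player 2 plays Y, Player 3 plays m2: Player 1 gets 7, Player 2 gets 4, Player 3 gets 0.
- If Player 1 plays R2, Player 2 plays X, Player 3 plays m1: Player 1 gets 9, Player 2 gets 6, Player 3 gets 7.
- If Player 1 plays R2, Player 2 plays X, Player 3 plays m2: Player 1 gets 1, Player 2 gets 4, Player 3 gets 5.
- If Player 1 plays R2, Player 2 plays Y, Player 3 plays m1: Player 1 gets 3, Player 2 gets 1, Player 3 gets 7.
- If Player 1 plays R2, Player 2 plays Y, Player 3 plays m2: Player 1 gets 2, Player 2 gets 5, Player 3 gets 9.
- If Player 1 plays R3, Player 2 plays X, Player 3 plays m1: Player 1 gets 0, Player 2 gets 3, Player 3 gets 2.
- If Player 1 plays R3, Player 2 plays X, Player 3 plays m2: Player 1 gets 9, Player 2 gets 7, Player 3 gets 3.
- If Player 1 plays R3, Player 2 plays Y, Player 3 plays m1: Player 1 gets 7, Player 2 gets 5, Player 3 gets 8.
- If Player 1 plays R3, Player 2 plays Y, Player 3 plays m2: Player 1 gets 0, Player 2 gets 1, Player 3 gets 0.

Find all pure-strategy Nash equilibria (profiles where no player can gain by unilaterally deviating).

Mark each player's best response to every combination of opponents' strategies; a profile where every player is best-responding is a pure Nash equilibrium.
Player 1 against (X, m1): payoffs 5, 9, 0 → best response R2.
Player 1 against (X, m2): payoffs 8, 1, 9 → best response R3.
Player 1 against (Y, m1): payoffs 5, 3, 7 → best response R3.
Player 1 against (Y, m2): payoffs 7, 2, 0 → best response R1.
Player 2 against (R1, m1): payoffs 2, 9 → best response Y.
Player 2 against (R1, m2): payoffs 1, 4 → best response Y.
Player 2 against (R2, m1): payoffs 6, 1 → best response X.
Player 2 against (R2, m2): payoffs 4, 5 → best response Y.
Player 2 against (R3, m1): payoffs 3, 5 → best response Y.
Player 2 against (R3, m2): payoffs 7, 1 → best response X.
Player 3 against (R1, X): payoffs 7, 0 → best response m1.
Player 3 against (R1, Y): payoffs 4, 0 → best response m1.
Player 3 against (R2, X): payoffs 7, 5 → best response m1.
Player 3 against (R2, Y): payoffs 7, 9 → best response m2.
Player 3 against (R3, X): payoffs 2, 3 → best response m2.
Player 3 against (R3, Y): payoffs 8, 0 → best response m1.
Mutual best responses: (R2, X, m1); (R3, X, m2); (R3, Y, m1).

The pure Nash equilibria are (R2, X, m1); (R3, X, m2); (R3, Y, m1).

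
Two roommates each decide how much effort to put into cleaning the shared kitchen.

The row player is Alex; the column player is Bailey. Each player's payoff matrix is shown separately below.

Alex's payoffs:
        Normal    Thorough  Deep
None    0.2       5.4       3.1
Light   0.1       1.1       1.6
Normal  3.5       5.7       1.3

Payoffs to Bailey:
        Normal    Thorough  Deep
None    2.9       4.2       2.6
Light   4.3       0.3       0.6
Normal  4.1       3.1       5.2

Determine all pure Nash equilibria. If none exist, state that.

none

Mark each player's best response to every combination of opponents' strategies; a profile where every player is best-responding is a pure Nash equilibrium.
Alex against Normal: payoffs 0.2, 0.1, 3.5 → best response Normal.
Alex against Thorough: payoffs 5.4, 1.1, 5.7 → best response Normal.
Alex against Deep: payoffs 3.1, 1.6, 1.3 → best response None.
Bailey against None: payoffs 2.9, 4.2, 2.6 → best response Thorough.
Bailey against Light: payoffs 4.3, 0.3, 0.6 → best response Normal.
Bailey against Normal: payoffs 4.1, 3.1, 5.2 → best response Deep.
No profile is a mutual best response for all players.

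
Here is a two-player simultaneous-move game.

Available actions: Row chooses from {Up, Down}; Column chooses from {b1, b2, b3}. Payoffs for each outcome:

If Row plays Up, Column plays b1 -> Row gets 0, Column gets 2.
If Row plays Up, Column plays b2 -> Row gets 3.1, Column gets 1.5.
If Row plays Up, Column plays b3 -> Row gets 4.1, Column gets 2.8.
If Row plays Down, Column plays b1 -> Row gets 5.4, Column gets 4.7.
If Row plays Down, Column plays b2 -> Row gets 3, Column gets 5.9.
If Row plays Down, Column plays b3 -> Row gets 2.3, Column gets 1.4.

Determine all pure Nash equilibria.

(Up, b1): Row can switch to Down (0 → 5.4). Not NE.
(Up, b2): Column can switch to b1 (1.5 → 2). Not NE.
(Up, b3): Row gets 4.1, best alternative 2.3; Column gets 2.8, best alternative 2. No profitable deviation — NE.
(Down, b1): Column can switch to b2 (4.7 → 5.9). Not NE.
(Down, b2): Row can switch to Up (3 → 3.1). Not NE.
(Down, b3): Row can switch to Up (2.3 → 4.1). Not NE.

The unique pure-strategy Nash equilibrium is (Up, b3).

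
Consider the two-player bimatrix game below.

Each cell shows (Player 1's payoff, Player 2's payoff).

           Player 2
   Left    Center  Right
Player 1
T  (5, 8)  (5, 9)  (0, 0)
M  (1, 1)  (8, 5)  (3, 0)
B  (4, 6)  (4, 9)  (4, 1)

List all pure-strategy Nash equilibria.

Mark each player's best response to every combination of opponents' strategies; a profile where every player is best-responding is a pure Nash equilibrium.
Player 1 against Left: payoffs 5, 1, 4 → best response T.
Player 1 against Center: payoffs 5, 8, 4 → best response M.
Player 1 against Right: payoffs 0, 3, 4 → best response B.
Player 2 against T: payoffs 8, 9, 0 → best response Center.
Player 2 against M: payoffs 1, 5, 0 → best response Center.
Player 2 against B: payoffs 6, 9, 1 → best response Center.
Mutual best responses: (M, Center).

The unique pure-strategy Nash equilibrium is (M, Center).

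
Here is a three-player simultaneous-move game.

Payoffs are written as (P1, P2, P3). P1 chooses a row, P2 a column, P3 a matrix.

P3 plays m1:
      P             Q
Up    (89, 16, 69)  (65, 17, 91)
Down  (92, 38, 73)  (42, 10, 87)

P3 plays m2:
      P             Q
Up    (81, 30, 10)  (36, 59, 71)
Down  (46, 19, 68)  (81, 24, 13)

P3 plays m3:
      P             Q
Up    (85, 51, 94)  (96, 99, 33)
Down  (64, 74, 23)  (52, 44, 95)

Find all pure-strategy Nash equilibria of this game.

(Up, Q, m1) and (Down, P, m1)

Mark each player's best response to every combination of opponents' strategies; a profile where every player is best-responding is a pure Nash equilibrium.
P1 against (P, m1): payoffs 89, 92 → best response Down.
P1 against (P, m2): payoffs 81, 46 → best response Up.
P1 against (P, m3): payoffs 85, 64 → best response Up.
P1 against (Q, m1): payoffs 65, 42 → best response Up.
P1 against (Q, m2): payoffs 36, 81 → best response Down.
P1 against (Q, m3): payoffs 96, 52 → best response Up.
P2 against (Up, m1): payoffs 16, 17 → best response Q.
P2 against (Up, m2): payoffs 30, 59 → best response Q.
P2 against (Up, m3): payoffs 51, 99 → best response Q.
P2 against (Down, m1): payoffs 38, 10 → best response P.
P2 against (Down, m2): payoffs 19, 24 → best response Q.
P2 against (Down, m3): payoffs 74, 44 → best response P.
P3 against (Up, P): payoffs 69, 10, 94 → best response m3.
P3 against (Up, Q): payoffs 91, 71, 33 → best response m1.
P3 against (Down, P): payoffs 73, 68, 23 → best response m1.
P3 against (Down, Q): payoffs 87, 13, 95 → best response m3.
Mutual best responses: (Up, Q, m1); (Down, P, m1).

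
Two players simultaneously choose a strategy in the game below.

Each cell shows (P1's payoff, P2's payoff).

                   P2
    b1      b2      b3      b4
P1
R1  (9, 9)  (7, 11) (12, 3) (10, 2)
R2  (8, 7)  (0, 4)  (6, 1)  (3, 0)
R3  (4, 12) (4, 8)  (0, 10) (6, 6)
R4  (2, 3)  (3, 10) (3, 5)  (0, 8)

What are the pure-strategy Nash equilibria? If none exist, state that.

(R1, b2)

Mark each player's best response to every combination of opponents' strategies; a profile where every player is best-responding is a pure Nash equilibrium.
P1 against b1: payoffs 9, 8, 4, 2 → best response R1.
P1 against b2: payoffs 7, 0, 4, 3 → best response R1.
P1 against b3: payoffs 12, 6, 0, 3 → best response R1.
P1 against b4: payoffs 10, 3, 6, 0 → best response R1.
P2 against R1: payoffs 9, 11, 3, 2 → best response b2.
P2 against R2: payoffs 7, 4, 1, 0 → best response b1.
P2 against R3: payoffs 12, 8, 10, 6 → best response b1.
P2 against R4: payoffs 3, 10, 5, 8 → best response b2.
Mutual best responses: (R1, b2).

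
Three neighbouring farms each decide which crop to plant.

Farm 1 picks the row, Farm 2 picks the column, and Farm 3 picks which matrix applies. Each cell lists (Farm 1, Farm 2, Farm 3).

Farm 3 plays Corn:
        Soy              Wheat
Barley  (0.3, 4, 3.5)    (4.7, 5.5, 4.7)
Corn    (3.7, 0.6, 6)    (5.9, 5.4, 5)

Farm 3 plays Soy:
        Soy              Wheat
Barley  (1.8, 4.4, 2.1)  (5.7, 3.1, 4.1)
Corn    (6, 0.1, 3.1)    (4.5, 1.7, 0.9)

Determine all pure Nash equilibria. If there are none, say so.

The unique pure-strategy Nash equilibrium is (Corn, Wheat, Corn).

For each player, find the best response to each opponent profile; mutual best responses are the pure NE.
Farm 1 against (Soy, Corn): payoffs 0.3, 3.7 → best response Corn.
Farm 1 against (Soy, Soy): payoffs 1.8, 6 → best response Corn.
Farm 1 against (Wheat, Corn): payoffs 4.7, 5.9 → best response Corn.
Farm 1 against (Wheat, Soy): payoffs 5.7, 4.5 → best response Barley.
Farm 2 against (Barley, Corn): payoffs 4, 5.5 → best response Wheat.
Farm 2 against (Barley, Soy): payoffs 4.4, 3.1 → best response Soy.
Farm 2 against (Corn, Corn): payoffs 0.6, 5.4 → best response Wheat.
Farm 2 against (Corn, Soy): payoffs 0.1, 1.7 → best response Wheat.
Farm 3 against (Barley, Soy): payoffs 3.5, 2.1 → best response Corn.
Farm 3 against (Barley, Wheat): payoffs 4.7, 4.1 → best response Corn.
Farm 3 against (Corn, Soy): payoffs 6, 3.1 → best response Corn.
Farm 3 against (Corn, Wheat): payoffs 5, 0.9 → best response Corn.
Mutual best responses: (Corn, Wheat, Corn).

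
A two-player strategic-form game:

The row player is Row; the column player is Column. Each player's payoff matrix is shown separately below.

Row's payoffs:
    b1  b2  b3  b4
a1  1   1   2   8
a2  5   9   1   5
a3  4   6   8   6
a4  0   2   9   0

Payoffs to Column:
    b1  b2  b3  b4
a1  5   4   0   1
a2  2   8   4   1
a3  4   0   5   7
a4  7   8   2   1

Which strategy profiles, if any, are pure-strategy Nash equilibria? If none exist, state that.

(a1, b1): Row can switch to a2 (1 → 5). Not NE.
(a1, b2): Row can switch to a2 (1 → 9). Not NE.
(a1, b3): Row can switch to a3 (2 → 8). Not NE.
(a1, b4): Column can switch to b1 (1 → 5). Not NE.
(a2, b1): Column can switch to b2 (2 → 8). Not NE.
(a2, b2): Row gets 9, best alternative 6; Column gets 8, best alternative 4. No profitable deviation — NE.
(a2, b3): Row can switch to a1 (1 → 2). Not NE.
(The remaining 9 profiles each have a profitable deviation by the same check.)

Pure NE: (a2, b2)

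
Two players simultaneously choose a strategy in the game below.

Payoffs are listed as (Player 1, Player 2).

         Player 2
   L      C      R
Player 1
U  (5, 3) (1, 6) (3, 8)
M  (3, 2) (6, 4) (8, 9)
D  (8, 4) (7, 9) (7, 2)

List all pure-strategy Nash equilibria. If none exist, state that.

(U, L): Player 1 can switch to D (5 → 8). Not NE.
(U, C): Player 1 can switch to M (1 → 6). Not NE.
(U, R): Player 1 can switch to M (3 → 8). Not NE.
(M, L): Player 1 can switch to U (3 → 5). Not NE.
(M, C): Player 1 can switch to D (6 → 7). Not NE.
(M, R): Player 1 gets 8, best alternative 7; Player 2 gets 9, best alternative 4. No profitable deviation — NE.
(D, L): Player 2 can switch to C (4 → 9). Not NE.
(D, C): Player 1 gets 7, best alternative 6; Player 2 gets 9, best alternative 4. No profitable deviation — NE.
(D, R): Player 1 can switch to M (7 → 8). Not NE.

The pure Nash equilibria are (M, R) and (D, C).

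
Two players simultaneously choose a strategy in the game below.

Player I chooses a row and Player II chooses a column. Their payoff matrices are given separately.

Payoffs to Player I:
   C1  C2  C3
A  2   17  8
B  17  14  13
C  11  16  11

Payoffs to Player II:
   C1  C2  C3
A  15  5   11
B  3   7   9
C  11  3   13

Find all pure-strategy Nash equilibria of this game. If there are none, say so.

(B, C3)

Mark each player's best response to every combination of opponents' strategies; a profile where every player is best-responding is a pure Nash equilibrium.
Player I against C1: payoffs 2, 17, 11 → best response B.
Player I against C2: payoffs 17, 14, 16 → best response A.
Player I against C3: payoffs 8, 13, 11 → best response B.
Player II against A: payoffs 15, 5, 11 → best response C1.
Player II against B: payoffs 3, 7, 9 → best response C3.
Player II against C: payoffs 11, 3, 13 → best response C3.
Mutual best responses: (B, C3).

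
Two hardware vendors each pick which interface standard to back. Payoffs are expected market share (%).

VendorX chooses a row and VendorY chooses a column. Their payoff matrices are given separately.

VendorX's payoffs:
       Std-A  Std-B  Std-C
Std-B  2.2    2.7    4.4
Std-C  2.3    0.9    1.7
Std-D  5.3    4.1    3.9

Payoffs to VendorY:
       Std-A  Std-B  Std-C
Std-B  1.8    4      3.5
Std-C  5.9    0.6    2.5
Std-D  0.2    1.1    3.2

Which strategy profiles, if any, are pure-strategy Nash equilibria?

(Std-B, Std-A): VendorX can switch to Std-C (2.2 → 2.3). Not NE.
(Std-B, Std-B): VendorX can switch to Std-D (2.7 → 4.1). Not NE.
(Std-B, Std-C): VendorY can switch to Std-B (3.5 → 4). Not NE.
(Std-C, Std-A): VendorX can switch to Std-D (2.3 → 5.3). Not NE.
(Std-C, Std-B): VendorX can switch to Std-B (0.9 → 2.7). Not NE.
(Std-C, Std-C): VendorX can switch to Std-B (1.7 → 4.4). Not NE.
(The remaining 3 profiles each have a profitable deviation by the same check.)

This game has no pure Nash equilibrium.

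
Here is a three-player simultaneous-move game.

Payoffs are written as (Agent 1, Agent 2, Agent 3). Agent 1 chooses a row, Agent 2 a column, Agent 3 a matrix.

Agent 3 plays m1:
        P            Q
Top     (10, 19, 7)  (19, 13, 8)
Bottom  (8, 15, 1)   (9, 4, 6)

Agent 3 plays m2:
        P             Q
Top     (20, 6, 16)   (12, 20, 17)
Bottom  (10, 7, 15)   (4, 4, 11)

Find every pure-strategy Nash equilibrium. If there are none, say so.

(Top, P, m1): Agent 3 can switch to m2 (7 → 16). Not NE.
(Top, P, m2): Agent 2 can switch to Q (6 → 20). Not NE.
(Top, Q, m1): Agent 2 can switch to P (13 → 19). Not NE.
(Top, Q, m2): Agent 1 gets 12, best alternative 4; Agent 2 gets 20, best alternative 6; Agent 3 gets 17, best alternative 8. No profitable deviation — NE.
(Bottom, P, m1): Agent 1 can switch to Top (8 → 10). Not NE.
(Bottom, P, m2): Agent 1 can switch to Top (10 → 20). Not NE.
(Bottom, Q, m1): Agent 1 can switch to Top (9 → 19). Not NE.
(Bottom, Q, m2): Agent 1 can switch to Top (4 → 12). Not NE.

(Top, Q, m2)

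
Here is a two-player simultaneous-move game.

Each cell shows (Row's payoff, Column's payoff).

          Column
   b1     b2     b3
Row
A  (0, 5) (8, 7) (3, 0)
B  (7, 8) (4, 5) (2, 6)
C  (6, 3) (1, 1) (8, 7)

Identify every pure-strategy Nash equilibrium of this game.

Pure-strategy Nash equilibria: (A, b2); (B, b1); (C, b3)

(A, b1): Row can switch to B (0 → 7). Not NE.
(A, b2): Row gets 8, best alternative 4; Column gets 7, best alternative 5. No profitable deviation — NE.
(A, b3): Row can switch to C (3 → 8). Not NE.
(B, b1): Row gets 7, best alternative 6; Column gets 8, best alternative 6. No profitable deviation — NE.
(B, b2): Row can switch to A (4 → 8). Not NE.
(B, b3): Row can switch to A (2 → 3). Not NE.
(C, b1): Row can switch to B (6 → 7). Not NE.
(C, b2): Row can switch to A (1 → 8). Not NE.
(C, b3): Row gets 8, best alternative 3; Column gets 7, best alternative 3. No profitable deviation — NE.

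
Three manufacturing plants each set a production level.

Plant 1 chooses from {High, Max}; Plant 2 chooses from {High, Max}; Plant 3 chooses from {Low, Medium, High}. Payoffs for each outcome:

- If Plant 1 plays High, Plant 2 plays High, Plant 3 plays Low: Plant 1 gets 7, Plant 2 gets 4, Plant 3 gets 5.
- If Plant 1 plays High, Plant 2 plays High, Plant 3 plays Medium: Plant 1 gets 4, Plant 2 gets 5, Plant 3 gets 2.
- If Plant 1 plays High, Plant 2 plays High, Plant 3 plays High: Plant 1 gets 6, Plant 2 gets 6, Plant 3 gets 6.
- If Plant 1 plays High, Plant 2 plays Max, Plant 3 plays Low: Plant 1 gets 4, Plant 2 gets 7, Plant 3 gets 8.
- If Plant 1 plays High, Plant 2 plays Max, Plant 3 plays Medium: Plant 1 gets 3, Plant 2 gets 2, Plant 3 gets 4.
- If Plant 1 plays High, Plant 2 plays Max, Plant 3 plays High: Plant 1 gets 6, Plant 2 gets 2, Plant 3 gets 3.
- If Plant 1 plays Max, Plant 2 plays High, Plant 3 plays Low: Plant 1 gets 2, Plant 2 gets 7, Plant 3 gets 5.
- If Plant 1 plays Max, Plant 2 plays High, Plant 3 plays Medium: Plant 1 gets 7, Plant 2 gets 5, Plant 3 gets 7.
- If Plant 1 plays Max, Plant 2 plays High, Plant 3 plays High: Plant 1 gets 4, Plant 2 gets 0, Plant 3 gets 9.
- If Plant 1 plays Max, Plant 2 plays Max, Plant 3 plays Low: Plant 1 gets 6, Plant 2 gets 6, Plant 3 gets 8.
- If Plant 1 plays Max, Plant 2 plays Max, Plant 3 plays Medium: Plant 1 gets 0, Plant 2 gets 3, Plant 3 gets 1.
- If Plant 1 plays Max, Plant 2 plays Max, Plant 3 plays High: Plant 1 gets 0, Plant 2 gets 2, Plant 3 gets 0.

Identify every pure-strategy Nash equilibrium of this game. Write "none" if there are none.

(High, High, High)

Check each profile: it is a Nash equilibrium iff no player can strictly gain by switching unilaterally.
(High, High, Low): Plant 2 can switch to Max (4 → 7). Not NE.
(High, High, Medium): Plant 1 can switch to Max (4 → 7). Not NE.
(High, High, High): Plant 1 gets 6, best alternative 4; Plant 2 gets 6, best alternative 2; Plant 3 gets 6, best alternative 5. No profitable deviation — NE.
(High, Max, Low): Plant 1 can switch to Max (4 → 6). Not NE.
(High, Max, Medium): Plant 2 can switch to High (2 → 5). Not NE.
(High, Max, High): Plant 2 can switch to High (2 → 6). Not NE.
(Max, High, Low): Plant 1 can switch to High (2 → 7). Not NE.
(Max, High, Medium): Plant 3 can switch to High (7 → 9). Not NE.
(Max, High, High): Plant 1 can switch to High (4 → 6). Not NE.
(The remaining 3 profiles each have a profitable deviation by the same check.)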